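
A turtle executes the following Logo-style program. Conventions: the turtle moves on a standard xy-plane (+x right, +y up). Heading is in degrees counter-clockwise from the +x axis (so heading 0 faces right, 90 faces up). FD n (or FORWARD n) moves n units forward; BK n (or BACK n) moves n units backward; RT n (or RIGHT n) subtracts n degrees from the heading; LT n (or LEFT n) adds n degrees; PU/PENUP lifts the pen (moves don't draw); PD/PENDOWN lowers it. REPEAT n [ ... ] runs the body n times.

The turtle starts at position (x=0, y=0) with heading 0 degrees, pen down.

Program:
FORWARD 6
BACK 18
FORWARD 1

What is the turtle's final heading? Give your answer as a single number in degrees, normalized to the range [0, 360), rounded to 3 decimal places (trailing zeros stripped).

Executing turtle program step by step:
Start: pos=(0,0), heading=0, pen down
FD 6: (0,0) -> (6,0) [heading=0, draw]
BK 18: (6,0) -> (-12,0) [heading=0, draw]
FD 1: (-12,0) -> (-11,0) [heading=0, draw]
Final: pos=(-11,0), heading=0, 3 segment(s) drawn

Answer: 0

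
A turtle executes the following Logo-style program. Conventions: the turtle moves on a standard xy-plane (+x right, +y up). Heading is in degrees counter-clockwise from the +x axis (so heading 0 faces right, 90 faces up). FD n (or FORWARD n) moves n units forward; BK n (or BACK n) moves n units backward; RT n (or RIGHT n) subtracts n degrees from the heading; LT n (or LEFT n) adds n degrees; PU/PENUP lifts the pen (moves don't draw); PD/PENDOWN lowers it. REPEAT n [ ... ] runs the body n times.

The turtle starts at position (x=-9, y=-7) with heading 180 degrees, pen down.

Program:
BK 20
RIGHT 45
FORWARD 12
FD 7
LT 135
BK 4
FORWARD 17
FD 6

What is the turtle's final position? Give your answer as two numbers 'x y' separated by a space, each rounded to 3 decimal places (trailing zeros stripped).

Executing turtle program step by step:
Start: pos=(-9,-7), heading=180, pen down
BK 20: (-9,-7) -> (11,-7) [heading=180, draw]
RT 45: heading 180 -> 135
FD 12: (11,-7) -> (2.515,1.485) [heading=135, draw]
FD 7: (2.515,1.485) -> (-2.435,6.435) [heading=135, draw]
LT 135: heading 135 -> 270
BK 4: (-2.435,6.435) -> (-2.435,10.435) [heading=270, draw]
FD 17: (-2.435,10.435) -> (-2.435,-6.565) [heading=270, draw]
FD 6: (-2.435,-6.565) -> (-2.435,-12.565) [heading=270, draw]
Final: pos=(-2.435,-12.565), heading=270, 6 segment(s) drawn

Answer: -2.435 -12.565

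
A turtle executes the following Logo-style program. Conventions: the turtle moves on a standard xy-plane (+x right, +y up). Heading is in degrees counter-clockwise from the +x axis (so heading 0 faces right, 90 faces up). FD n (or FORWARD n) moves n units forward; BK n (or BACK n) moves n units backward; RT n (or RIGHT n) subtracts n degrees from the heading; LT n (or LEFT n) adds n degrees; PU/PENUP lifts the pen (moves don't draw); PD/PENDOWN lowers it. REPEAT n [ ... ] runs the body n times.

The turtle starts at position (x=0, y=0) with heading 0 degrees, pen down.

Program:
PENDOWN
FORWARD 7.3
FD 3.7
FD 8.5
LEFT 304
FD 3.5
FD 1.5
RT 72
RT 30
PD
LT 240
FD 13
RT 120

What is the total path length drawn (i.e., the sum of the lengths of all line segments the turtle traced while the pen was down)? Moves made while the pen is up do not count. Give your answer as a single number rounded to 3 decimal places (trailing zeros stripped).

Executing turtle program step by step:
Start: pos=(0,0), heading=0, pen down
PD: pen down
FD 7.3: (0,0) -> (7.3,0) [heading=0, draw]
FD 3.7: (7.3,0) -> (11,0) [heading=0, draw]
FD 8.5: (11,0) -> (19.5,0) [heading=0, draw]
LT 304: heading 0 -> 304
FD 3.5: (19.5,0) -> (21.457,-2.902) [heading=304, draw]
FD 1.5: (21.457,-2.902) -> (22.296,-4.145) [heading=304, draw]
RT 72: heading 304 -> 232
RT 30: heading 232 -> 202
PD: pen down
LT 240: heading 202 -> 82
FD 13: (22.296,-4.145) -> (24.105,8.728) [heading=82, draw]
RT 120: heading 82 -> 322
Final: pos=(24.105,8.728), heading=322, 6 segment(s) drawn

Segment lengths:
  seg 1: (0,0) -> (7.3,0), length = 7.3
  seg 2: (7.3,0) -> (11,0), length = 3.7
  seg 3: (11,0) -> (19.5,0), length = 8.5
  seg 4: (19.5,0) -> (21.457,-2.902), length = 3.5
  seg 5: (21.457,-2.902) -> (22.296,-4.145), length = 1.5
  seg 6: (22.296,-4.145) -> (24.105,8.728), length = 13
Total = 37.5

Answer: 37.5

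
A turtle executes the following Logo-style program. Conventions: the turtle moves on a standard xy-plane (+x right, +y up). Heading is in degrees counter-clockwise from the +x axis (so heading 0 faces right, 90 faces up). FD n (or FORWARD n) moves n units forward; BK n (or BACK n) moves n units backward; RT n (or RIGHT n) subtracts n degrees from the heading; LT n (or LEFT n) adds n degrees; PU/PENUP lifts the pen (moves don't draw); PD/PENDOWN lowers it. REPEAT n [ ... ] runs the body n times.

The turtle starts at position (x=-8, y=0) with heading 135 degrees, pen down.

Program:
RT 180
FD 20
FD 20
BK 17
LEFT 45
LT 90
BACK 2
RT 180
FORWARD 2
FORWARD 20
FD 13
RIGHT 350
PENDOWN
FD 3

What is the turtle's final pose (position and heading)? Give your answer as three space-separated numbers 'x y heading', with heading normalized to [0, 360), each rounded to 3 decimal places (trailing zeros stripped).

Answer: 8.784 -56.218 280

Derivation:
Executing turtle program step by step:
Start: pos=(-8,0), heading=135, pen down
RT 180: heading 135 -> 315
FD 20: (-8,0) -> (6.142,-14.142) [heading=315, draw]
FD 20: (6.142,-14.142) -> (20.284,-28.284) [heading=315, draw]
BK 17: (20.284,-28.284) -> (8.263,-16.263) [heading=315, draw]
LT 45: heading 315 -> 0
LT 90: heading 0 -> 90
BK 2: (8.263,-16.263) -> (8.263,-18.263) [heading=90, draw]
RT 180: heading 90 -> 270
FD 2: (8.263,-18.263) -> (8.263,-20.263) [heading=270, draw]
FD 20: (8.263,-20.263) -> (8.263,-40.263) [heading=270, draw]
FD 13: (8.263,-40.263) -> (8.263,-53.263) [heading=270, draw]
RT 350: heading 270 -> 280
PD: pen down
FD 3: (8.263,-53.263) -> (8.784,-56.218) [heading=280, draw]
Final: pos=(8.784,-56.218), heading=280, 8 segment(s) drawn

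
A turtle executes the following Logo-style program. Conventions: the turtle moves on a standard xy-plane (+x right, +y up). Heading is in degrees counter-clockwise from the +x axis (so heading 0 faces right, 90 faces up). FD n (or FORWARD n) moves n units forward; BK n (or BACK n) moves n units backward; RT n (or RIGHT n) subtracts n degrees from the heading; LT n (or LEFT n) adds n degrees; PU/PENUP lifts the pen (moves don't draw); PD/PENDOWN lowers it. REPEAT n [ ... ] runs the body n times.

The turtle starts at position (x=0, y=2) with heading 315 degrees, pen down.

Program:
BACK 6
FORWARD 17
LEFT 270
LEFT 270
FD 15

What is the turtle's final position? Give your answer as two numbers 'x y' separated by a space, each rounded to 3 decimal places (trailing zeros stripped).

Executing turtle program step by step:
Start: pos=(0,2), heading=315, pen down
BK 6: (0,2) -> (-4.243,6.243) [heading=315, draw]
FD 17: (-4.243,6.243) -> (7.778,-5.778) [heading=315, draw]
LT 270: heading 315 -> 225
LT 270: heading 225 -> 135
FD 15: (7.778,-5.778) -> (-2.828,4.828) [heading=135, draw]
Final: pos=(-2.828,4.828), heading=135, 3 segment(s) drawn

Answer: -2.828 4.828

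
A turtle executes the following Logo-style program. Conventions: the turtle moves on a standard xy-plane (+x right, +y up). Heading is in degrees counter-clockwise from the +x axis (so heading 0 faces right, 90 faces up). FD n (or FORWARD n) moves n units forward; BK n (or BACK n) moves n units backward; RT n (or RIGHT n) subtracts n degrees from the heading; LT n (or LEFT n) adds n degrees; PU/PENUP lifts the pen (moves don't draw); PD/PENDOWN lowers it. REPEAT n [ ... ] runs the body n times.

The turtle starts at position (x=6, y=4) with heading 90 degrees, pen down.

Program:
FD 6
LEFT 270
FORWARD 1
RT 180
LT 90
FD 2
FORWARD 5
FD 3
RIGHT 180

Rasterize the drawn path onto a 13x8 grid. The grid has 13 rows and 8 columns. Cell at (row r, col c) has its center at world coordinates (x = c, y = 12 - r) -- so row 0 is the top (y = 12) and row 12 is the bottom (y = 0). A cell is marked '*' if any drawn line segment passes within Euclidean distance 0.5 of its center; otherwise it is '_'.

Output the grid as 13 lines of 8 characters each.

Segment 0: (6,4) -> (6,10)
Segment 1: (6,10) -> (7,10)
Segment 2: (7,10) -> (7,8)
Segment 3: (7,8) -> (7,3)
Segment 4: (7,3) -> (7,0)

Answer: ________
________
______**
______**
______**
______**
______**
______**
______**
_______*
_______*
_______*
_______*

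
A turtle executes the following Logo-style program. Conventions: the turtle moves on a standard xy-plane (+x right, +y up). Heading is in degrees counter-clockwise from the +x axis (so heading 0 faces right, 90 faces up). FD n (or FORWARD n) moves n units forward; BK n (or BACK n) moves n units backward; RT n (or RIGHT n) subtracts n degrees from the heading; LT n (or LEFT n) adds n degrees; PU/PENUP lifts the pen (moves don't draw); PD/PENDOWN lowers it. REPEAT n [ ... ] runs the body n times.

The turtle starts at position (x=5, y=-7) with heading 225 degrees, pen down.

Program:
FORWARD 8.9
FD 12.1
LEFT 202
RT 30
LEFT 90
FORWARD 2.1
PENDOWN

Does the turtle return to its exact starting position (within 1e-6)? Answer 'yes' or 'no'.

Executing turtle program step by step:
Start: pos=(5,-7), heading=225, pen down
FD 8.9: (5,-7) -> (-1.293,-13.293) [heading=225, draw]
FD 12.1: (-1.293,-13.293) -> (-9.849,-21.849) [heading=225, draw]
LT 202: heading 225 -> 67
RT 30: heading 67 -> 37
LT 90: heading 37 -> 127
FD 2.1: (-9.849,-21.849) -> (-11.113,-20.172) [heading=127, draw]
PD: pen down
Final: pos=(-11.113,-20.172), heading=127, 3 segment(s) drawn

Start position: (5, -7)
Final position: (-11.113, -20.172)
Distance = 20.812; >= 1e-6 -> NOT closed

Answer: no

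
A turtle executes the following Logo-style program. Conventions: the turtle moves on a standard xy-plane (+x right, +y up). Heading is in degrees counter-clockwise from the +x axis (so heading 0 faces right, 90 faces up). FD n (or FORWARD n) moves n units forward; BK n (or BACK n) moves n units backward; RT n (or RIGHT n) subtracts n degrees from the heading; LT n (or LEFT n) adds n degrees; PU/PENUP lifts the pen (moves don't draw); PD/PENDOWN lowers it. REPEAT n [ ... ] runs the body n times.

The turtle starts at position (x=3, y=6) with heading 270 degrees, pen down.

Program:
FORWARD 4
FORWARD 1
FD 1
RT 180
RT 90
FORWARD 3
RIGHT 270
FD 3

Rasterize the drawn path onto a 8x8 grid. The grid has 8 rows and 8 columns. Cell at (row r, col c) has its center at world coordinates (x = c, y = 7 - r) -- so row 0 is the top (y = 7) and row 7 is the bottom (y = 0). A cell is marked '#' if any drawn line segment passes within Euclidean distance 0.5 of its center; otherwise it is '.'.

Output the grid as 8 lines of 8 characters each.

Segment 0: (3,6) -> (3,2)
Segment 1: (3,2) -> (3,1)
Segment 2: (3,1) -> (3,0)
Segment 3: (3,0) -> (6,0)
Segment 4: (6,0) -> (6,3)

Answer: ........
...#....
...#....
...#....
...#..#.
...#..#.
...#..#.
...####.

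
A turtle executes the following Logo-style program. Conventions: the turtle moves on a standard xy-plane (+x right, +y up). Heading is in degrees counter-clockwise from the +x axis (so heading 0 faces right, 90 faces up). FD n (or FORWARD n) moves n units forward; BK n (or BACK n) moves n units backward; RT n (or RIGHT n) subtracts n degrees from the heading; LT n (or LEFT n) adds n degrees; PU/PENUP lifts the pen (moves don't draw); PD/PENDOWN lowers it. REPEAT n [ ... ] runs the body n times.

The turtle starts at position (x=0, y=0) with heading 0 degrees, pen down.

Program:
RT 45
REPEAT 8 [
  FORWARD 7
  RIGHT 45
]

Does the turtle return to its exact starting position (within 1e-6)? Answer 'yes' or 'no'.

Answer: yes

Derivation:
Executing turtle program step by step:
Start: pos=(0,0), heading=0, pen down
RT 45: heading 0 -> 315
REPEAT 8 [
  -- iteration 1/8 --
  FD 7: (0,0) -> (4.95,-4.95) [heading=315, draw]
  RT 45: heading 315 -> 270
  -- iteration 2/8 --
  FD 7: (4.95,-4.95) -> (4.95,-11.95) [heading=270, draw]
  RT 45: heading 270 -> 225
  -- iteration 3/8 --
  FD 7: (4.95,-11.95) -> (0,-16.899) [heading=225, draw]
  RT 45: heading 225 -> 180
  -- iteration 4/8 --
  FD 7: (0,-16.899) -> (-7,-16.899) [heading=180, draw]
  RT 45: heading 180 -> 135
  -- iteration 5/8 --
  FD 7: (-7,-16.899) -> (-11.95,-11.95) [heading=135, draw]
  RT 45: heading 135 -> 90
  -- iteration 6/8 --
  FD 7: (-11.95,-11.95) -> (-11.95,-4.95) [heading=90, draw]
  RT 45: heading 90 -> 45
  -- iteration 7/8 --
  FD 7: (-11.95,-4.95) -> (-7,0) [heading=45, draw]
  RT 45: heading 45 -> 0
  -- iteration 8/8 --
  FD 7: (-7,0) -> (0,0) [heading=0, draw]
  RT 45: heading 0 -> 315
]
Final: pos=(0,0), heading=315, 8 segment(s) drawn

Start position: (0, 0)
Final position: (0, 0)
Distance = 0; < 1e-6 -> CLOSED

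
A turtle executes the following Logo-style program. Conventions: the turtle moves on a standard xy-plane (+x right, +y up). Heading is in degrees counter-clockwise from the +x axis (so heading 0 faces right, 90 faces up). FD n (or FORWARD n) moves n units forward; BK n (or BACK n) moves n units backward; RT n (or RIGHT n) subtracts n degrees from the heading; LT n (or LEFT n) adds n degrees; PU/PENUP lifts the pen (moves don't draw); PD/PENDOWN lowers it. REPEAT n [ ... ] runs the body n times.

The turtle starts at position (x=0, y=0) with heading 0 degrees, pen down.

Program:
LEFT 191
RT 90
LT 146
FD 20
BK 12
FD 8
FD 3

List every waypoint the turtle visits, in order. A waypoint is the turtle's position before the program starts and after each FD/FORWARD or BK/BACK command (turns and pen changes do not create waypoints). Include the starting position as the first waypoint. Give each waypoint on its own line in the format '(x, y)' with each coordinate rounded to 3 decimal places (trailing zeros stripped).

Answer: (0, 0)
(-7.815, -18.41)
(-3.126, -7.364)
(-6.252, -14.728)
(-7.424, -17.49)

Derivation:
Executing turtle program step by step:
Start: pos=(0,0), heading=0, pen down
LT 191: heading 0 -> 191
RT 90: heading 191 -> 101
LT 146: heading 101 -> 247
FD 20: (0,0) -> (-7.815,-18.41) [heading=247, draw]
BK 12: (-7.815,-18.41) -> (-3.126,-7.364) [heading=247, draw]
FD 8: (-3.126,-7.364) -> (-6.252,-14.728) [heading=247, draw]
FD 3: (-6.252,-14.728) -> (-7.424,-17.49) [heading=247, draw]
Final: pos=(-7.424,-17.49), heading=247, 4 segment(s) drawn
Waypoints (5 total):
(0, 0)
(-7.815, -18.41)
(-3.126, -7.364)
(-6.252, -14.728)
(-7.424, -17.49)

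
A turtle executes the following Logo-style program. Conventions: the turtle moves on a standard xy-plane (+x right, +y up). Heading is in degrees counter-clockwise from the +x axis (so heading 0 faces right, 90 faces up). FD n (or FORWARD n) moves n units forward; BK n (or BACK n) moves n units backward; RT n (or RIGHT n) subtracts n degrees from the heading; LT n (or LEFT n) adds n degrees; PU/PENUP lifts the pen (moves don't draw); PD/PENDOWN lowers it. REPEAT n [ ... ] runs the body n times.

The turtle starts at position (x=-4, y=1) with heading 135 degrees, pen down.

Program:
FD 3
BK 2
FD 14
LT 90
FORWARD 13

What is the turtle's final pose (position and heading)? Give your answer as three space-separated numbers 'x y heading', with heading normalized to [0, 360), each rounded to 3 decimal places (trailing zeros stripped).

Answer: -23.799 2.414 225

Derivation:
Executing turtle program step by step:
Start: pos=(-4,1), heading=135, pen down
FD 3: (-4,1) -> (-6.121,3.121) [heading=135, draw]
BK 2: (-6.121,3.121) -> (-4.707,1.707) [heading=135, draw]
FD 14: (-4.707,1.707) -> (-14.607,11.607) [heading=135, draw]
LT 90: heading 135 -> 225
FD 13: (-14.607,11.607) -> (-23.799,2.414) [heading=225, draw]
Final: pos=(-23.799,2.414), heading=225, 4 segment(s) drawn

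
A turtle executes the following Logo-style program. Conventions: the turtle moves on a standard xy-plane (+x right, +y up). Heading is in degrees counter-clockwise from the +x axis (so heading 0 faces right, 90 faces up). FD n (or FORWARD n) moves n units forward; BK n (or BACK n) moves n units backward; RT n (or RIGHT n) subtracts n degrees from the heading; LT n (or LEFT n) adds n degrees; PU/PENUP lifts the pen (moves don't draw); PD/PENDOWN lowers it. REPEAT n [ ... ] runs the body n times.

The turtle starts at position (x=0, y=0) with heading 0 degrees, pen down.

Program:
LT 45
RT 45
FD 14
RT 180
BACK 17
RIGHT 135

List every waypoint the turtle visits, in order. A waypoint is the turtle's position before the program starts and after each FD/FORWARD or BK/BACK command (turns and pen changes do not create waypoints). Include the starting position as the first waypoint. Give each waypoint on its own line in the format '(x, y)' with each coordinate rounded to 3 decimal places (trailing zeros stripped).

Answer: (0, 0)
(14, 0)
(31, 0)

Derivation:
Executing turtle program step by step:
Start: pos=(0,0), heading=0, pen down
LT 45: heading 0 -> 45
RT 45: heading 45 -> 0
FD 14: (0,0) -> (14,0) [heading=0, draw]
RT 180: heading 0 -> 180
BK 17: (14,0) -> (31,0) [heading=180, draw]
RT 135: heading 180 -> 45
Final: pos=(31,0), heading=45, 2 segment(s) drawn
Waypoints (3 total):
(0, 0)
(14, 0)
(31, 0)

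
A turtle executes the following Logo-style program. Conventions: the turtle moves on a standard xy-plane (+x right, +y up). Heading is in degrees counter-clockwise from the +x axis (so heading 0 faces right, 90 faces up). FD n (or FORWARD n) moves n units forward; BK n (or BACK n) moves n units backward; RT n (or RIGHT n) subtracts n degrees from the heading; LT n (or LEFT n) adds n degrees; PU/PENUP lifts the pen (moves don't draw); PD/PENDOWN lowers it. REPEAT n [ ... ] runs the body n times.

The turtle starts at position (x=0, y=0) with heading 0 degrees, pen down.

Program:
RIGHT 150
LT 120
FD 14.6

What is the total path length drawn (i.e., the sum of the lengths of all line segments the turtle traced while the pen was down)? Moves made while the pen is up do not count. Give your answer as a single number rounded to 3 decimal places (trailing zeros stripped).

Answer: 14.6

Derivation:
Executing turtle program step by step:
Start: pos=(0,0), heading=0, pen down
RT 150: heading 0 -> 210
LT 120: heading 210 -> 330
FD 14.6: (0,0) -> (12.644,-7.3) [heading=330, draw]
Final: pos=(12.644,-7.3), heading=330, 1 segment(s) drawn

Segment lengths:
  seg 1: (0,0) -> (12.644,-7.3), length = 14.6
Total = 14.6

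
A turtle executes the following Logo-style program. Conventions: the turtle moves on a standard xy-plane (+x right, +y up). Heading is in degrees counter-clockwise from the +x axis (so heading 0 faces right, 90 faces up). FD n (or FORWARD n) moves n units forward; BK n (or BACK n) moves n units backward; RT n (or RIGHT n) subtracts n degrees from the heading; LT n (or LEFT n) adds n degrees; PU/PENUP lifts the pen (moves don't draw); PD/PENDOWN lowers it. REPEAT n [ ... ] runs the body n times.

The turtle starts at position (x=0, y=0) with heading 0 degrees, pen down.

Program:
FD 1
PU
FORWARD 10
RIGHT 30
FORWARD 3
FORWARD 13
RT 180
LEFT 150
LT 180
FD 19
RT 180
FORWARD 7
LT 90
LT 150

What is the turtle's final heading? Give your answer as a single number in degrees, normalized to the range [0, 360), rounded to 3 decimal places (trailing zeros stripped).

Answer: 180

Derivation:
Executing turtle program step by step:
Start: pos=(0,0), heading=0, pen down
FD 1: (0,0) -> (1,0) [heading=0, draw]
PU: pen up
FD 10: (1,0) -> (11,0) [heading=0, move]
RT 30: heading 0 -> 330
FD 3: (11,0) -> (13.598,-1.5) [heading=330, move]
FD 13: (13.598,-1.5) -> (24.856,-8) [heading=330, move]
RT 180: heading 330 -> 150
LT 150: heading 150 -> 300
LT 180: heading 300 -> 120
FD 19: (24.856,-8) -> (15.356,8.454) [heading=120, move]
RT 180: heading 120 -> 300
FD 7: (15.356,8.454) -> (18.856,2.392) [heading=300, move]
LT 90: heading 300 -> 30
LT 150: heading 30 -> 180
Final: pos=(18.856,2.392), heading=180, 1 segment(s) drawn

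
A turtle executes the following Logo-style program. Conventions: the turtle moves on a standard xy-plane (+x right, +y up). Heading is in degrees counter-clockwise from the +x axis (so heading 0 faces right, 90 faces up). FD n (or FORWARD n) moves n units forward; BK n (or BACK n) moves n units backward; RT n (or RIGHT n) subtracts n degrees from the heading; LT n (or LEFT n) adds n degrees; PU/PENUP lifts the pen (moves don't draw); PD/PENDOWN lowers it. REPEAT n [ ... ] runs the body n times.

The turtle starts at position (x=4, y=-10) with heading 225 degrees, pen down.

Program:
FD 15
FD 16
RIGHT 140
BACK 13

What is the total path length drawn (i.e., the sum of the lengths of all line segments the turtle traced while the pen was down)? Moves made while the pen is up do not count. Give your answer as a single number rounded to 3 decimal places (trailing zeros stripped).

Answer: 44

Derivation:
Executing turtle program step by step:
Start: pos=(4,-10), heading=225, pen down
FD 15: (4,-10) -> (-6.607,-20.607) [heading=225, draw]
FD 16: (-6.607,-20.607) -> (-17.92,-31.92) [heading=225, draw]
RT 140: heading 225 -> 85
BK 13: (-17.92,-31.92) -> (-19.053,-44.871) [heading=85, draw]
Final: pos=(-19.053,-44.871), heading=85, 3 segment(s) drawn

Segment lengths:
  seg 1: (4,-10) -> (-6.607,-20.607), length = 15
  seg 2: (-6.607,-20.607) -> (-17.92,-31.92), length = 16
  seg 3: (-17.92,-31.92) -> (-19.053,-44.871), length = 13
Total = 44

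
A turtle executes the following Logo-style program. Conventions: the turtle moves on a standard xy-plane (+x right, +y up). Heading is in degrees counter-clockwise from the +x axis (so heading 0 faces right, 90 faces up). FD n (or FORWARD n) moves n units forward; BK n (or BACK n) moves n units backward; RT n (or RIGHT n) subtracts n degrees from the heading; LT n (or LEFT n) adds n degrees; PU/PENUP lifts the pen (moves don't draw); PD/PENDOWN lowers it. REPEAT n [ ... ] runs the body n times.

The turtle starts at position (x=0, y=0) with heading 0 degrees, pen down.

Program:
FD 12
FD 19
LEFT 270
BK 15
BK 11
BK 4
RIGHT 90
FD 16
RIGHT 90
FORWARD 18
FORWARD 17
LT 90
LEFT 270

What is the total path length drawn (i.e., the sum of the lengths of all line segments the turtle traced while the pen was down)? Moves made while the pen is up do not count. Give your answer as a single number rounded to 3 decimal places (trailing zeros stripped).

Executing turtle program step by step:
Start: pos=(0,0), heading=0, pen down
FD 12: (0,0) -> (12,0) [heading=0, draw]
FD 19: (12,0) -> (31,0) [heading=0, draw]
LT 270: heading 0 -> 270
BK 15: (31,0) -> (31,15) [heading=270, draw]
BK 11: (31,15) -> (31,26) [heading=270, draw]
BK 4: (31,26) -> (31,30) [heading=270, draw]
RT 90: heading 270 -> 180
FD 16: (31,30) -> (15,30) [heading=180, draw]
RT 90: heading 180 -> 90
FD 18: (15,30) -> (15,48) [heading=90, draw]
FD 17: (15,48) -> (15,65) [heading=90, draw]
LT 90: heading 90 -> 180
LT 270: heading 180 -> 90
Final: pos=(15,65), heading=90, 8 segment(s) drawn

Segment lengths:
  seg 1: (0,0) -> (12,0), length = 12
  seg 2: (12,0) -> (31,0), length = 19
  seg 3: (31,0) -> (31,15), length = 15
  seg 4: (31,15) -> (31,26), length = 11
  seg 5: (31,26) -> (31,30), length = 4
  seg 6: (31,30) -> (15,30), length = 16
  seg 7: (15,30) -> (15,48), length = 18
  seg 8: (15,48) -> (15,65), length = 17
Total = 112

Answer: 112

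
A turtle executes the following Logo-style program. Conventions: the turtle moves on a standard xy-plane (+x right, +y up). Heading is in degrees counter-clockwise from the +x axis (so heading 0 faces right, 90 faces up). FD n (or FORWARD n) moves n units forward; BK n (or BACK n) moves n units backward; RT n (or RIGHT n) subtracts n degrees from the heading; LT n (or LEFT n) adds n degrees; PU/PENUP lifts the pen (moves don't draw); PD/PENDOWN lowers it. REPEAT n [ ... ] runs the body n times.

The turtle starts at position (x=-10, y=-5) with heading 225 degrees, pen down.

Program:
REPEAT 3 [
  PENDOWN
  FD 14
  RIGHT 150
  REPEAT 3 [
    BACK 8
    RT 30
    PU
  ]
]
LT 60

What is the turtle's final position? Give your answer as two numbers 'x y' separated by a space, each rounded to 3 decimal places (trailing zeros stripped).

Executing turtle program step by step:
Start: pos=(-10,-5), heading=225, pen down
REPEAT 3 [
  -- iteration 1/3 --
  PD: pen down
  FD 14: (-10,-5) -> (-19.899,-14.899) [heading=225, draw]
  RT 150: heading 225 -> 75
  REPEAT 3 [
    -- iteration 1/3 --
    BK 8: (-19.899,-14.899) -> (-21.97,-22.627) [heading=75, draw]
    RT 30: heading 75 -> 45
    PU: pen up
    -- iteration 2/3 --
    BK 8: (-21.97,-22.627) -> (-27.627,-28.284) [heading=45, move]
    RT 30: heading 45 -> 15
    PU: pen up
    -- iteration 3/3 --
    BK 8: (-27.627,-28.284) -> (-35.354,-30.354) [heading=15, move]
    RT 30: heading 15 -> 345
    PU: pen up
  ]
  -- iteration 2/3 --
  PD: pen down
  FD 14: (-35.354,-30.354) -> (-21.831,-33.978) [heading=345, draw]
  RT 150: heading 345 -> 195
  REPEAT 3 [
    -- iteration 1/3 --
    BK 8: (-21.831,-33.978) -> (-14.104,-31.907) [heading=195, draw]
    RT 30: heading 195 -> 165
    PU: pen up
    -- iteration 2/3 --
    BK 8: (-14.104,-31.907) -> (-6.377,-33.978) [heading=165, move]
    RT 30: heading 165 -> 135
    PU: pen up
    -- iteration 3/3 --
    BK 8: (-6.377,-33.978) -> (-0.72,-39.635) [heading=135, move]
    RT 30: heading 135 -> 105
    PU: pen up
  ]
  -- iteration 3/3 --
  PD: pen down
  FD 14: (-0.72,-39.635) -> (-4.343,-26.112) [heading=105, draw]
  RT 150: heading 105 -> 315
  REPEAT 3 [
    -- iteration 1/3 --
    BK 8: (-4.343,-26.112) -> (-10,-20.455) [heading=315, draw]
    RT 30: heading 315 -> 285
    PU: pen up
    -- iteration 2/3 --
    BK 8: (-10,-20.455) -> (-12.071,-12.727) [heading=285, move]
    RT 30: heading 285 -> 255
    PU: pen up
    -- iteration 3/3 --
    BK 8: (-12.071,-12.727) -> (-10,-5) [heading=255, move]
    RT 30: heading 255 -> 225
    PU: pen up
  ]
]
LT 60: heading 225 -> 285
Final: pos=(-10,-5), heading=285, 6 segment(s) drawn

Answer: -10 -5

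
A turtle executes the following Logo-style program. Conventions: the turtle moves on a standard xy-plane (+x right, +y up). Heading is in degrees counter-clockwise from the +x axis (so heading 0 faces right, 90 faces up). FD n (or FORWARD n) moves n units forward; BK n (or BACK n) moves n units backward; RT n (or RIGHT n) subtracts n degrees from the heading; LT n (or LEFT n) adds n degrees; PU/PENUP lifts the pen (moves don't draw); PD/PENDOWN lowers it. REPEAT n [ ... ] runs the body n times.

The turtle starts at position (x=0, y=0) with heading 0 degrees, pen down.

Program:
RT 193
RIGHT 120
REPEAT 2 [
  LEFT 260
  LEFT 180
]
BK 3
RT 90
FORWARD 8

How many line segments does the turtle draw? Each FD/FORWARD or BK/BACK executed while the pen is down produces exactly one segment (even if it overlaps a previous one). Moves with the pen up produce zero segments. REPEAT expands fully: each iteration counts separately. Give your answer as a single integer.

Executing turtle program step by step:
Start: pos=(0,0), heading=0, pen down
RT 193: heading 0 -> 167
RT 120: heading 167 -> 47
REPEAT 2 [
  -- iteration 1/2 --
  LT 260: heading 47 -> 307
  LT 180: heading 307 -> 127
  -- iteration 2/2 --
  LT 260: heading 127 -> 27
  LT 180: heading 27 -> 207
]
BK 3: (0,0) -> (2.673,1.362) [heading=207, draw]
RT 90: heading 207 -> 117
FD 8: (2.673,1.362) -> (-0.959,8.49) [heading=117, draw]
Final: pos=(-0.959,8.49), heading=117, 2 segment(s) drawn
Segments drawn: 2

Answer: 2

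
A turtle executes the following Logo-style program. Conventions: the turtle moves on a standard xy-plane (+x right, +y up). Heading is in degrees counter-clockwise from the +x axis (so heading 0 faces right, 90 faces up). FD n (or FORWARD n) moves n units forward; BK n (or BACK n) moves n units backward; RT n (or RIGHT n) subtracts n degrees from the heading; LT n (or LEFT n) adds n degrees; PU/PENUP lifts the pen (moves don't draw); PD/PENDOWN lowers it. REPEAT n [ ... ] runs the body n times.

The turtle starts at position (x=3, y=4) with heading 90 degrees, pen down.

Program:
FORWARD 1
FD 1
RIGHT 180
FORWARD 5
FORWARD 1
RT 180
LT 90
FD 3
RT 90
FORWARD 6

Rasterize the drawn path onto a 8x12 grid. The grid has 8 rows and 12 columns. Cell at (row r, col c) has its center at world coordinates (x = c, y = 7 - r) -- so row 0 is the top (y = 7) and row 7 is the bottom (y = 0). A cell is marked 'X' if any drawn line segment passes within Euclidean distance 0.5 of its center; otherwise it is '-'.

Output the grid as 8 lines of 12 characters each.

Answer: ------------
X--X--------
X--X--------
X--X--------
X--X--------
X--X--------
X--X--------
XXXX--------

Derivation:
Segment 0: (3,4) -> (3,5)
Segment 1: (3,5) -> (3,6)
Segment 2: (3,6) -> (3,1)
Segment 3: (3,1) -> (3,0)
Segment 4: (3,0) -> (0,-0)
Segment 5: (0,-0) -> (-0,6)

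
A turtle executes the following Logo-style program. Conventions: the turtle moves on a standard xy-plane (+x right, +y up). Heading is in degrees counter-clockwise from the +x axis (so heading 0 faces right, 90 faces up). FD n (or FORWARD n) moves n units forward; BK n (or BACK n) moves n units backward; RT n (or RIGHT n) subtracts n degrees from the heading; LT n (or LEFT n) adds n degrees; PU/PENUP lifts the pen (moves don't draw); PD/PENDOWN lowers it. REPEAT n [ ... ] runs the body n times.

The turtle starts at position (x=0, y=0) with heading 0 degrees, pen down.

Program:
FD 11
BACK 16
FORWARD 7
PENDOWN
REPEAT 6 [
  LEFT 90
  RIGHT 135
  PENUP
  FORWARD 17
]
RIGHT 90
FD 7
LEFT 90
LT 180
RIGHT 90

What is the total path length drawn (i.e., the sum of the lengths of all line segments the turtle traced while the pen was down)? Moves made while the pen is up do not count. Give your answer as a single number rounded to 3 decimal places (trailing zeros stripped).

Answer: 34

Derivation:
Executing turtle program step by step:
Start: pos=(0,0), heading=0, pen down
FD 11: (0,0) -> (11,0) [heading=0, draw]
BK 16: (11,0) -> (-5,0) [heading=0, draw]
FD 7: (-5,0) -> (2,0) [heading=0, draw]
PD: pen down
REPEAT 6 [
  -- iteration 1/6 --
  LT 90: heading 0 -> 90
  RT 135: heading 90 -> 315
  PU: pen up
  FD 17: (2,0) -> (14.021,-12.021) [heading=315, move]
  -- iteration 2/6 --
  LT 90: heading 315 -> 45
  RT 135: heading 45 -> 270
  PU: pen up
  FD 17: (14.021,-12.021) -> (14.021,-29.021) [heading=270, move]
  -- iteration 3/6 --
  LT 90: heading 270 -> 0
  RT 135: heading 0 -> 225
  PU: pen up
  FD 17: (14.021,-29.021) -> (2,-41.042) [heading=225, move]
  -- iteration 4/6 --
  LT 90: heading 225 -> 315
  RT 135: heading 315 -> 180
  PU: pen up
  FD 17: (2,-41.042) -> (-15,-41.042) [heading=180, move]
  -- iteration 5/6 --
  LT 90: heading 180 -> 270
  RT 135: heading 270 -> 135
  PU: pen up
  FD 17: (-15,-41.042) -> (-27.021,-29.021) [heading=135, move]
  -- iteration 6/6 --
  LT 90: heading 135 -> 225
  RT 135: heading 225 -> 90
  PU: pen up
  FD 17: (-27.021,-29.021) -> (-27.021,-12.021) [heading=90, move]
]
RT 90: heading 90 -> 0
FD 7: (-27.021,-12.021) -> (-20.021,-12.021) [heading=0, move]
LT 90: heading 0 -> 90
LT 180: heading 90 -> 270
RT 90: heading 270 -> 180
Final: pos=(-20.021,-12.021), heading=180, 3 segment(s) drawn

Segment lengths:
  seg 1: (0,0) -> (11,0), length = 11
  seg 2: (11,0) -> (-5,0), length = 16
  seg 3: (-5,0) -> (2,0), length = 7
Total = 34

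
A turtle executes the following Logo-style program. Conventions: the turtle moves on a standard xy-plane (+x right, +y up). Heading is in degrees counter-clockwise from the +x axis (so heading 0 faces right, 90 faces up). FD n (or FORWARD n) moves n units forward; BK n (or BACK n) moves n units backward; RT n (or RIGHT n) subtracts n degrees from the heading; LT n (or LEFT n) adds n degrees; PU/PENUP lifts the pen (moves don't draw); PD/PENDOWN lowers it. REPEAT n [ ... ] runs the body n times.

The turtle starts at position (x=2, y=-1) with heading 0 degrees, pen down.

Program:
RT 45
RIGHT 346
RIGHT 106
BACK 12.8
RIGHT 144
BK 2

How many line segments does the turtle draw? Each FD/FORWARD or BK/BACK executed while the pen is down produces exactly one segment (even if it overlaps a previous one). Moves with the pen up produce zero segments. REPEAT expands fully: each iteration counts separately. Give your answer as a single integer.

Executing turtle program step by step:
Start: pos=(2,-1), heading=0, pen down
RT 45: heading 0 -> 315
RT 346: heading 315 -> 329
RT 106: heading 329 -> 223
BK 12.8: (2,-1) -> (11.361,7.73) [heading=223, draw]
RT 144: heading 223 -> 79
BK 2: (11.361,7.73) -> (10.98,5.766) [heading=79, draw]
Final: pos=(10.98,5.766), heading=79, 2 segment(s) drawn
Segments drawn: 2

Answer: 2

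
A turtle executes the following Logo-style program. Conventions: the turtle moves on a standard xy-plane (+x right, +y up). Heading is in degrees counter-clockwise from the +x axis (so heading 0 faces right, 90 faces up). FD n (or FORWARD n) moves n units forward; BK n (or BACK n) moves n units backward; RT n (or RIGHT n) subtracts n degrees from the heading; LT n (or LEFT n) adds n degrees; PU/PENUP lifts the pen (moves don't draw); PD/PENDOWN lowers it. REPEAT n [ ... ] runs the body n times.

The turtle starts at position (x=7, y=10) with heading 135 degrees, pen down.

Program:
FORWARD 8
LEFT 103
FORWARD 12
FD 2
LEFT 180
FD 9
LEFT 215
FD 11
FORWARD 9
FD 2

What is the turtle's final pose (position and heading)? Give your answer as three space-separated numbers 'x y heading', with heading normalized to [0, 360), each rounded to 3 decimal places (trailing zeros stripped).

Executing turtle program step by step:
Start: pos=(7,10), heading=135, pen down
FD 8: (7,10) -> (1.343,15.657) [heading=135, draw]
LT 103: heading 135 -> 238
FD 12: (1.343,15.657) -> (-5.016,5.48) [heading=238, draw]
FD 2: (-5.016,5.48) -> (-6.076,3.784) [heading=238, draw]
LT 180: heading 238 -> 58
FD 9: (-6.076,3.784) -> (-1.306,11.417) [heading=58, draw]
LT 215: heading 58 -> 273
FD 11: (-1.306,11.417) -> (-0.731,0.432) [heading=273, draw]
FD 9: (-0.731,0.432) -> (-0.26,-8.556) [heading=273, draw]
FD 2: (-0.26,-8.556) -> (-0.155,-10.553) [heading=273, draw]
Final: pos=(-0.155,-10.553), heading=273, 7 segment(s) drawn

Answer: -0.155 -10.553 273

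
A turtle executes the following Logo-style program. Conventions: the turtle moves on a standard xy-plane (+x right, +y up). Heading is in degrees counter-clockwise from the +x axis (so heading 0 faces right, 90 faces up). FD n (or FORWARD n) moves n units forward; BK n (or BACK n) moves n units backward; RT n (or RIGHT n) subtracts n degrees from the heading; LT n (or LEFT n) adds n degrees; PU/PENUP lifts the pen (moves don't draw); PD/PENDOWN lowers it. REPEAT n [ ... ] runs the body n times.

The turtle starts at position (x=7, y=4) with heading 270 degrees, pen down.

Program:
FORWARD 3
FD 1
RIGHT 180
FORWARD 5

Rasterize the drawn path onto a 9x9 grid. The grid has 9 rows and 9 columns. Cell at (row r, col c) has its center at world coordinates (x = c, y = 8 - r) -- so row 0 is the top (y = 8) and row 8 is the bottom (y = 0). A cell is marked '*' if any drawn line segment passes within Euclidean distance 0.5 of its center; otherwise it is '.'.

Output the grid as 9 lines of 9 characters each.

Segment 0: (7,4) -> (7,1)
Segment 1: (7,1) -> (7,0)
Segment 2: (7,0) -> (7,5)

Answer: .........
.........
.........
.......*.
.......*.
.......*.
.......*.
.......*.
.......*.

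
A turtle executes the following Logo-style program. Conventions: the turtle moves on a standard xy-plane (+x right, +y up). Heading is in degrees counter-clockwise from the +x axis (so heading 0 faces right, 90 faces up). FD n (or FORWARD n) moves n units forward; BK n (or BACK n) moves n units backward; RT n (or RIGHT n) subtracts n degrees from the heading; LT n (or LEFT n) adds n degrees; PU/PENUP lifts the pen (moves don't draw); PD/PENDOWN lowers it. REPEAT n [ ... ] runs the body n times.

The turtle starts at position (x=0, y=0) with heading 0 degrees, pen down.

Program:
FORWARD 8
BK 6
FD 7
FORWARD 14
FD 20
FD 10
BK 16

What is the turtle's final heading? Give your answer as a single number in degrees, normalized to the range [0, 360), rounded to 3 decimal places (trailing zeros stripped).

Executing turtle program step by step:
Start: pos=(0,0), heading=0, pen down
FD 8: (0,0) -> (8,0) [heading=0, draw]
BK 6: (8,0) -> (2,0) [heading=0, draw]
FD 7: (2,0) -> (9,0) [heading=0, draw]
FD 14: (9,0) -> (23,0) [heading=0, draw]
FD 20: (23,0) -> (43,0) [heading=0, draw]
FD 10: (43,0) -> (53,0) [heading=0, draw]
BK 16: (53,0) -> (37,0) [heading=0, draw]
Final: pos=(37,0), heading=0, 7 segment(s) drawn

Answer: 0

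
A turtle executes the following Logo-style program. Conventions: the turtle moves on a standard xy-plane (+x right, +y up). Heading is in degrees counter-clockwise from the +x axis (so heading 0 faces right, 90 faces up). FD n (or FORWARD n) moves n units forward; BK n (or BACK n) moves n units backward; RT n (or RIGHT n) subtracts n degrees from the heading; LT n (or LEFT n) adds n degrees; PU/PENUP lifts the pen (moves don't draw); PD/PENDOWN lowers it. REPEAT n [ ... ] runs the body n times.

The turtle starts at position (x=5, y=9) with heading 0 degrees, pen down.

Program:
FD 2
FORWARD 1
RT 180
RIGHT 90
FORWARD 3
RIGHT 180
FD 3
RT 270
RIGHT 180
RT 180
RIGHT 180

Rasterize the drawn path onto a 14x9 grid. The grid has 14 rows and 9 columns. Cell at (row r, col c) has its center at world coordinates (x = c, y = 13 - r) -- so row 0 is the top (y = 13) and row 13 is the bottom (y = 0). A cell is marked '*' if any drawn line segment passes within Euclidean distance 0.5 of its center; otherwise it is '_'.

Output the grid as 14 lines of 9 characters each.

Answer: _________
________*
________*
________*
_____****
_________
_________
_________
_________
_________
_________
_________
_________
_________

Derivation:
Segment 0: (5,9) -> (7,9)
Segment 1: (7,9) -> (8,9)
Segment 2: (8,9) -> (8,12)
Segment 3: (8,12) -> (8,9)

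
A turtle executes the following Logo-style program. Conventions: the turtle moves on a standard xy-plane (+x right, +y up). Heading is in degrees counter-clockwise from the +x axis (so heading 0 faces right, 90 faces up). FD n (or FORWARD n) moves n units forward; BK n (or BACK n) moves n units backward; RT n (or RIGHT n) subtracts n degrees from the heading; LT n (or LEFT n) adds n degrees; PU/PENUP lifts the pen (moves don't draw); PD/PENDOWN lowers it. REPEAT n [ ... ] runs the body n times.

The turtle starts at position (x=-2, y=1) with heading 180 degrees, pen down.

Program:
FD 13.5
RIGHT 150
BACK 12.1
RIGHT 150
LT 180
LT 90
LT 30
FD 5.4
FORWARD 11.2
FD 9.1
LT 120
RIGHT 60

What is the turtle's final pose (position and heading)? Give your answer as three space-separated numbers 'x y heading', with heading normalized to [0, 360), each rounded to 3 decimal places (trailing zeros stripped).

Answer: -51.679 -5.05 240

Derivation:
Executing turtle program step by step:
Start: pos=(-2,1), heading=180, pen down
FD 13.5: (-2,1) -> (-15.5,1) [heading=180, draw]
RT 150: heading 180 -> 30
BK 12.1: (-15.5,1) -> (-25.979,-5.05) [heading=30, draw]
RT 150: heading 30 -> 240
LT 180: heading 240 -> 60
LT 90: heading 60 -> 150
LT 30: heading 150 -> 180
FD 5.4: (-25.979,-5.05) -> (-31.379,-5.05) [heading=180, draw]
FD 11.2: (-31.379,-5.05) -> (-42.579,-5.05) [heading=180, draw]
FD 9.1: (-42.579,-5.05) -> (-51.679,-5.05) [heading=180, draw]
LT 120: heading 180 -> 300
RT 60: heading 300 -> 240
Final: pos=(-51.679,-5.05), heading=240, 5 segment(s) drawn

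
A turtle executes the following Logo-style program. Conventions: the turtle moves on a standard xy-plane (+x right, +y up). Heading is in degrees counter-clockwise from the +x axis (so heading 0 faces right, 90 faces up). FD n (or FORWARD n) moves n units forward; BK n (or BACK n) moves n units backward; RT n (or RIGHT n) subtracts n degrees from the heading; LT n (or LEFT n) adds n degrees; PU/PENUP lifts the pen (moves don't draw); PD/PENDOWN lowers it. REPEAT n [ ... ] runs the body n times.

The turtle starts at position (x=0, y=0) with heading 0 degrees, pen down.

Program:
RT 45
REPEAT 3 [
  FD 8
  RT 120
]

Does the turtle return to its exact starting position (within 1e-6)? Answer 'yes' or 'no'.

Answer: yes

Derivation:
Executing turtle program step by step:
Start: pos=(0,0), heading=0, pen down
RT 45: heading 0 -> 315
REPEAT 3 [
  -- iteration 1/3 --
  FD 8: (0,0) -> (5.657,-5.657) [heading=315, draw]
  RT 120: heading 315 -> 195
  -- iteration 2/3 --
  FD 8: (5.657,-5.657) -> (-2.071,-7.727) [heading=195, draw]
  RT 120: heading 195 -> 75
  -- iteration 3/3 --
  FD 8: (-2.071,-7.727) -> (0,0) [heading=75, draw]
  RT 120: heading 75 -> 315
]
Final: pos=(0,0), heading=315, 3 segment(s) drawn

Start position: (0, 0)
Final position: (0, 0)
Distance = 0; < 1e-6 -> CLOSED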